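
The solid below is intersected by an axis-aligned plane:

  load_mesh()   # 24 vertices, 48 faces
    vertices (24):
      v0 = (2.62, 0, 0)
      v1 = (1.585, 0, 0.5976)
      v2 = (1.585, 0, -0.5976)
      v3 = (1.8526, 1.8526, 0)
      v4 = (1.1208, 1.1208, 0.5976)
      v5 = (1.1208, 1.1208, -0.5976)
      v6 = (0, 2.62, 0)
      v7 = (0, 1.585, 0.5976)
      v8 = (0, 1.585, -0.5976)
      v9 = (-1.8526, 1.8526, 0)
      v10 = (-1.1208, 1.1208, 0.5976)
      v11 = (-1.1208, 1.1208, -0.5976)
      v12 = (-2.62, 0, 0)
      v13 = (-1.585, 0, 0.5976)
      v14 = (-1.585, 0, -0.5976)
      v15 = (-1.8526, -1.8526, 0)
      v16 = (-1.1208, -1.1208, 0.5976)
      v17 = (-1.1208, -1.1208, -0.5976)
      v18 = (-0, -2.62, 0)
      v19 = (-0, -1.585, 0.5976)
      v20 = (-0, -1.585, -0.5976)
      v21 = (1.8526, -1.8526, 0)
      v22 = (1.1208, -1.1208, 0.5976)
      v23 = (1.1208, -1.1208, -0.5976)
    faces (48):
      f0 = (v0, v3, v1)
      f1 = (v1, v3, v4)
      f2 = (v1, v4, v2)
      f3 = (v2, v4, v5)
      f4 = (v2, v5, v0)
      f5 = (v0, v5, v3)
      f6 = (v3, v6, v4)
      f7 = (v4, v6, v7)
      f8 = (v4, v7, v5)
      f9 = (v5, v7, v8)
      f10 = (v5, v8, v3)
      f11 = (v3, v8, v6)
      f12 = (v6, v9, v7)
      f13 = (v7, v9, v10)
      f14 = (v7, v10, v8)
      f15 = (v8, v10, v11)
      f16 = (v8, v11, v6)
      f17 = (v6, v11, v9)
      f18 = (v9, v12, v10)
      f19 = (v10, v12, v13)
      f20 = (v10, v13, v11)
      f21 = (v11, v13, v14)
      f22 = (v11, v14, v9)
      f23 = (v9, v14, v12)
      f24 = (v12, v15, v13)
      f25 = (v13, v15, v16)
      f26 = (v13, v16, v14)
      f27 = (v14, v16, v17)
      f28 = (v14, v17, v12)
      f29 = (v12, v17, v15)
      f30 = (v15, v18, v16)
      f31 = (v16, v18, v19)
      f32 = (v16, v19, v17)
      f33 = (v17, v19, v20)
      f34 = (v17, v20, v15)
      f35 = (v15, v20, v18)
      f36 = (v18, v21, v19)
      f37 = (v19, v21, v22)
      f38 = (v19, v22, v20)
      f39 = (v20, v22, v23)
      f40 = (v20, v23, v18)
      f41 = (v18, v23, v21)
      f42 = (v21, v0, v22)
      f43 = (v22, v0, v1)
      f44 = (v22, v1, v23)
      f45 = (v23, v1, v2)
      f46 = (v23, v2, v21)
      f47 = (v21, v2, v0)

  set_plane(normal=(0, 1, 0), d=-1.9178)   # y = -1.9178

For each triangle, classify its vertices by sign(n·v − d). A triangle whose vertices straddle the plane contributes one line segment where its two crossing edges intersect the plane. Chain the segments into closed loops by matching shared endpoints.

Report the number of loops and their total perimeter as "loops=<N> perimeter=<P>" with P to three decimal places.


Straddling triangles (6 of 48):
  (v15,v18,v16) [+-+] → (-1.6952, -1.9178, 0)–(-0.524964, -1.9178, 0.279906)  len=1.2032
  (v16,v18,v19) [+-+] → (-0.524964, -1.9178, 0.279906)–(0, -1.9178, 0.405444)  len=0.5398
  (v15,v20,v18) [++-] → (0, -1.9178, -0.405444)–(-1.6952, -1.9178, 0)  len=1.7430
  (v18,v21,v19) [-++] → (1.6952, -1.9178, 0)–(0, -1.9178, 0.405444)  len=1.7430
  (v20,v23,v18) [++-] → (0.524964, -1.9178, -0.279906)–(0, -1.9178, -0.405444)  len=0.5398
  (v18,v23,v21) [-++] → (0.524964, -1.9178, -0.279906)–(1.6952, -1.9178, 0)  len=1.2032

Chained into 1 loop(s):
  loop 1: 6 segments, perimeter = 6.9720
Total perimeter = 6.972

loops=1 perimeter=6.972


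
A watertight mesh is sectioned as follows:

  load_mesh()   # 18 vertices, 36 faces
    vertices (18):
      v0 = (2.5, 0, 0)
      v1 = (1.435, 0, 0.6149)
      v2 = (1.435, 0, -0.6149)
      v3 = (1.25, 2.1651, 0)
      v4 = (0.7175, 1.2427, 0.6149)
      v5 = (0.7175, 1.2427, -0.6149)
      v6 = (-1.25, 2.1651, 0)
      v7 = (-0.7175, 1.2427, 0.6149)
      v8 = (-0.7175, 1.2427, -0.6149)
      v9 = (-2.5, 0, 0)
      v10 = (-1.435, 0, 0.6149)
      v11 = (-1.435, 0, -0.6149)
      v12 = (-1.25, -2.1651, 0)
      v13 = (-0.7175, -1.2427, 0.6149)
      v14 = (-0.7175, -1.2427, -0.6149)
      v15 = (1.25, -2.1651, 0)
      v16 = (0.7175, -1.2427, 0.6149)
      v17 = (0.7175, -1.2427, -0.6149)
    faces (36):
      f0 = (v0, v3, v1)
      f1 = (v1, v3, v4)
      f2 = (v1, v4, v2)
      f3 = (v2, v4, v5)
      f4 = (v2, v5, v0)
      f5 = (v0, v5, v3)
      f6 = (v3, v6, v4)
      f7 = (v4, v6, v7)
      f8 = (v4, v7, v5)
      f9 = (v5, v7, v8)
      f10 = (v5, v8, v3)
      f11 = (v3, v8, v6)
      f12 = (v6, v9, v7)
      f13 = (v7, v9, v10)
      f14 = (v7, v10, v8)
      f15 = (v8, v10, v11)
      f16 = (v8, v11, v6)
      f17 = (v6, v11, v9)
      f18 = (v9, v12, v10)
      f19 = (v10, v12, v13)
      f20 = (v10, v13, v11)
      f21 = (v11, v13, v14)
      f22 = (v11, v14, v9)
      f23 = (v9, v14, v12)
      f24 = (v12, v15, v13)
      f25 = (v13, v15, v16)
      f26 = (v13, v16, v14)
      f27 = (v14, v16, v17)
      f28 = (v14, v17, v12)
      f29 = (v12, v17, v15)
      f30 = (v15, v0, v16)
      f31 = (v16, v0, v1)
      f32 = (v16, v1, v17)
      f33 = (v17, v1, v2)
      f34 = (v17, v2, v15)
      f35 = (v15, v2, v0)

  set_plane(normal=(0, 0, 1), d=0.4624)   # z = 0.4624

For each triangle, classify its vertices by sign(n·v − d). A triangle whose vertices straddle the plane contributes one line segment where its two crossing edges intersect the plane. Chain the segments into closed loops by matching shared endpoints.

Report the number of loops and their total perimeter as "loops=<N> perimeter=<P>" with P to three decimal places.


Straddling triangles (24 of 36):
  (v0,v3,v1) [--+] → (1.38912, 0.536962, 0.4624)–(1.69913, 0, 0.4624)  len=0.6200
  (v1,v3,v4) [+-+] → (1.38912, 0.536962, 0.4624)–(0.849564, 1.47146, 0.4624)  len=1.0791
  (v1,v4,v2) [++-] → (0.806473, 1.0886, 0.4624)–(1.435, 0, 0.4624)  len=1.2570
  (v2,v4,v5) [-+-] → (0.806473, 1.0886, 0.4624)–(0.7175, 1.2427, 0.4624)  len=0.1779
  (v3,v6,v4) [--+] → (0.229545, 1.47146, 0.4624)–(0.849564, 1.47146, 0.4624)  len=0.6200
  (v4,v6,v7) [+-+] → (0.229545, 1.47146, 0.4624)–(-0.849564, 1.47146, 0.4624)  len=1.0791
  (v4,v7,v5) [++-] → (-0.539554, 1.2427, 0.4624)–(0.7175, 1.2427, 0.4624)  len=1.2571
  (v5,v7,v8) [-+-] → (-0.539554, 1.2427, 0.4624)–(-0.7175, 1.2427, 0.4624)  len=0.1779
  (v6,v9,v7) [--+] → (-1.15957, 0.934501, 0.4624)–(-0.849564, 1.47146, 0.4624)  len=0.6200
  (v7,v9,v10) [+-+] → (-1.15957, 0.934501, 0.4624)–(-1.69913, 0, 0.4624)  len=1.0791
  (v7,v10,v8) [++-] → (-1.34603, 0.1541, 0.4624)–(-0.7175, 1.2427, 0.4624)  len=1.2570
  (v8,v10,v11) [-+-] → (-1.34603, 0.1541, 0.4624)–(-1.435, 0, 0.4624)  len=0.1779
  (v9,v12,v10) [--+] → (-1.38912, -0.536962, 0.4624)–(-1.69913, 0, 0.4624)  len=0.6200
  (v10,v12,v13) [+-+] → (-1.38912, -0.536962, 0.4624)–(-0.849564, -1.47146, 0.4624)  len=1.0791
  (v10,v13,v11) [++-] → (-0.806473, -1.0886, 0.4624)–(-1.435, 0, 0.4624)  len=1.2570
  (v11,v13,v14) [-+-] → (-0.806473, -1.0886, 0.4624)–(-0.7175, -1.2427, 0.4624)  len=0.1779
  (v12,v15,v13) [--+] → (-0.229545, -1.47146, 0.4624)–(-0.849564, -1.47146, 0.4624)  len=0.6200
  (v13,v15,v16) [+-+] → (-0.229545, -1.47146, 0.4624)–(0.849564, -1.47146, 0.4624)  len=1.0791
  (v13,v16,v14) [++-] → (0.539554, -1.2427, 0.4624)–(-0.7175, -1.2427, 0.4624)  len=1.2571
  (v14,v16,v17) [-+-] → (0.539554, -1.2427, 0.4624)–(0.7175, -1.2427, 0.4624)  len=0.1779
  (v15,v0,v16) [--+] → (1.15957, -0.934501, 0.4624)–(0.849564, -1.47146, 0.4624)  len=0.6200
  (v16,v0,v1) [+-+] → (1.15957, -0.934501, 0.4624)–(1.69913, 0, 0.4624)  len=1.0791
  (v16,v1,v17) [++-] → (1.34603, -0.1541, 0.4624)–(0.7175, -1.2427, 0.4624)  len=1.2570
  (v17,v1,v2) [-+-] → (1.34603, -0.1541, 0.4624)–(1.435, 0, 0.4624)  len=0.1779

Chained into 2 loop(s):
  loop 1: 12 segments, perimeter = 10.1947
  loop 2: 12 segments, perimeter = 8.6098
Total perimeter = 18.805

loops=2 perimeter=18.805


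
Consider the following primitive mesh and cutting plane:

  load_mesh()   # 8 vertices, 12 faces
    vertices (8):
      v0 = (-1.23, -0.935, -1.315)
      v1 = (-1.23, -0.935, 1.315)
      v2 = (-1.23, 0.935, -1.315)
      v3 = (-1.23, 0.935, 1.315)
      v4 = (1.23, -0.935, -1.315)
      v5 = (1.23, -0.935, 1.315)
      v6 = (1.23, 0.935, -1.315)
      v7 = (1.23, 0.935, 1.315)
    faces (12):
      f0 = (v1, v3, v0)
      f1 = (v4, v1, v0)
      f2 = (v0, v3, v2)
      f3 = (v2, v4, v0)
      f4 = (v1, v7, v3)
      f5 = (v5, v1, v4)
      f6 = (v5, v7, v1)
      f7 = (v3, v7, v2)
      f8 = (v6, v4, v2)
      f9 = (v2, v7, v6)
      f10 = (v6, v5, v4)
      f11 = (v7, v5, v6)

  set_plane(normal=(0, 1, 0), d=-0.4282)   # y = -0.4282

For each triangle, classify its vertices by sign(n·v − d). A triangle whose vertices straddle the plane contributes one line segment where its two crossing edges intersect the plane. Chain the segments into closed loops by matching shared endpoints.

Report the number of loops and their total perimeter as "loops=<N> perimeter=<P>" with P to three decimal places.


Straddling triangles (8 of 12):
  (v1,v3,v0) [-+-] → (-1.23, -0.4282, 1.315)–(-1.23, -0.4282, -0.602228)  len=1.9172
  (v0,v3,v2) [-++] → (-1.23, -0.4282, -0.602228)–(-1.23, -0.4282, -1.315)  len=0.7128
  (v2,v4,v0) [+--] → (0.563301, -0.4282, -1.315)–(-1.23, -0.4282, -1.315)  len=1.7933
  (v1,v7,v3) [-++] → (-0.563301, -0.4282, 1.315)–(-1.23, -0.4282, 1.315)  len=0.6667
  (v5,v7,v1) [-+-] → (1.23, -0.4282, 1.315)–(-0.563301, -0.4282, 1.315)  len=1.7933
  (v6,v4,v2) [+-+] → (1.23, -0.4282, -1.315)–(0.563301, -0.4282, -1.315)  len=0.6667
  (v6,v5,v4) [+--] → (1.23, -0.4282, 0.602228)–(1.23, -0.4282, -1.315)  len=1.9172
  (v7,v5,v6) [+-+] → (1.23, -0.4282, 1.315)–(1.23, -0.4282, 0.602228)  len=0.7128

Chained into 1 loop(s):
  loop 1: 8 segments, perimeter = 10.1800
Total perimeter = 10.180

loops=1 perimeter=10.180


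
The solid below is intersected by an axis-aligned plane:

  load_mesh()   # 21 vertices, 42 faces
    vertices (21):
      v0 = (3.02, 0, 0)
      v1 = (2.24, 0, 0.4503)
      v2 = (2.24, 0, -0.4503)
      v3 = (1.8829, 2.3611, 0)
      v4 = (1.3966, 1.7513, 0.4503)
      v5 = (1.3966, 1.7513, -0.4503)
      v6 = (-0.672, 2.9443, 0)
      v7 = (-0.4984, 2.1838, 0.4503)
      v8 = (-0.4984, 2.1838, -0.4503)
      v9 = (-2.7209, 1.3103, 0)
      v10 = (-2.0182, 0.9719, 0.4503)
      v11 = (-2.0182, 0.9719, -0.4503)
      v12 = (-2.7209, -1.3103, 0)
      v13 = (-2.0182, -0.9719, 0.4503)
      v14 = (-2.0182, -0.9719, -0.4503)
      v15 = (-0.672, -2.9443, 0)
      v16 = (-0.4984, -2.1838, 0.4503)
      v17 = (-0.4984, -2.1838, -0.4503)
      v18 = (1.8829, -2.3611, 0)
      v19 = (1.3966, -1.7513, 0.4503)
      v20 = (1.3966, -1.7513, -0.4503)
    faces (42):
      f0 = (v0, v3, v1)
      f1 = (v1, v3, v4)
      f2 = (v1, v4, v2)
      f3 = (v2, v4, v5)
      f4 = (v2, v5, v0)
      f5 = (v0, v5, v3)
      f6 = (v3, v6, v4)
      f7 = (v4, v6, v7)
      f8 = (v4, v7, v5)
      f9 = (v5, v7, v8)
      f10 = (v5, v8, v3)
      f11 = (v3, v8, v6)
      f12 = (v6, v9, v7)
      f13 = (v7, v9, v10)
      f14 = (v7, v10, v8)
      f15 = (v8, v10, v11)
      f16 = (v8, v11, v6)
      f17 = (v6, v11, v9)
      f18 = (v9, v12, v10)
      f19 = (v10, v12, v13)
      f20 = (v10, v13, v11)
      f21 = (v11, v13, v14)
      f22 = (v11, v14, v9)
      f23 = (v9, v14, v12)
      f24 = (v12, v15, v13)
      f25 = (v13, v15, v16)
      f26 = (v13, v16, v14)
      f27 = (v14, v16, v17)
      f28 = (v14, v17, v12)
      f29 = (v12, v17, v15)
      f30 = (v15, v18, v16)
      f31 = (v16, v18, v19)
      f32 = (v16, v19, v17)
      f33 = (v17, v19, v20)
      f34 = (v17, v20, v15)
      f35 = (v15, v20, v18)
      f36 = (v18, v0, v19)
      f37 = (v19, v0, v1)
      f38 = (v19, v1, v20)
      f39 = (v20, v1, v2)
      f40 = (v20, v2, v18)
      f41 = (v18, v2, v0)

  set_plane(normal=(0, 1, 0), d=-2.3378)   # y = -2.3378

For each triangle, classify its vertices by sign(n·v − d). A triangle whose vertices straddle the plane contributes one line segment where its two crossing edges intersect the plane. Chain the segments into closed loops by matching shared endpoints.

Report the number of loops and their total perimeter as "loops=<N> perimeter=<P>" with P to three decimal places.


Straddling triangles (10 of 42):
  (v12,v15,v13) [+-+] → (-1.4325, -2.3378, 0)–(-1.08595, -2.3378, 0.138464)  len=0.3732
  (v13,v15,v16) [+-+] → (-1.08595, -2.3378, 0.138464)–(-0.533554, -2.3378, 0.359115)  len=0.5948
  (v12,v17,v15) [++-] → (-0.533554, -2.3378, -0.359115)–(-1.4325, -2.3378, 0)  len=0.9680
  (v15,v18,v16) [--+] → (1.56996, -2.3378, 0.0591765)–(-0.533554, -2.3378, 0.359115)  len=2.1248
  (v16,v18,v19) [+-+] → (1.56996, -2.3378, 0.0591765)–(1.86432, -2.3378, 0.0172056)  len=0.2973
  (v17,v20,v15) [++-] → (0.379639, -2.3378, -0.228925)–(-0.533554, -2.3378, -0.359115)  len=0.9224
  (v15,v20,v18) [-+-] → (0.379639, -2.3378, -0.228925)–(1.86432, -2.3378, -0.0172056)  len=1.4997
  (v18,v0,v19) [-++] → (1.89412, -2.3378, 0)–(1.86432, -2.3378, 0.0172056)  len=0.0344
  (v20,v2,v18) [++-] → (1.88642, -2.3378, -0.00444369)–(1.86432, -2.3378, -0.0172056)  len=0.0255
  (v18,v2,v0) [-++] → (1.88642, -2.3378, -0.00444369)–(1.89412, -2.3378, 0)  len=0.0089

Chained into 1 loop(s):
  loop 1: 10 segments, perimeter = 6.8491
Total perimeter = 6.849

loops=1 perimeter=6.849


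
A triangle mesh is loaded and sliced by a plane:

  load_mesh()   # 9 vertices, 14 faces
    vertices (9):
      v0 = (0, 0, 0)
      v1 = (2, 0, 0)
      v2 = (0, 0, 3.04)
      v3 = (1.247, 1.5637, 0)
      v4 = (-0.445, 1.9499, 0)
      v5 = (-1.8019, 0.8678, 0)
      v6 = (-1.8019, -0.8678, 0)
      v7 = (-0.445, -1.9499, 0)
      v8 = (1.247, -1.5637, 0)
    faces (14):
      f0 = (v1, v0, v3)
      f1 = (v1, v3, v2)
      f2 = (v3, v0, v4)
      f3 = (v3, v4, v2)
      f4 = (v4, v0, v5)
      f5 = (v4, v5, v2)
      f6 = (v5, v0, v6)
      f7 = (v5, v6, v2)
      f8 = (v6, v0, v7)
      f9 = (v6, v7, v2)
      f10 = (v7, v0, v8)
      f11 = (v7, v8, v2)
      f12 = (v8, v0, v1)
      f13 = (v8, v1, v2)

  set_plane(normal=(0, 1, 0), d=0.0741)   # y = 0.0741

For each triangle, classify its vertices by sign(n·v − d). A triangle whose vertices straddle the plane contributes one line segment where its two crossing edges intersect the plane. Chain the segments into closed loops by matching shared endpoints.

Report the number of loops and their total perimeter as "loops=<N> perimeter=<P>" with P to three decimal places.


Straddling triangles (8 of 14):
  (v1,v0,v3) [--+] → (0.0590923, 0.0741, 0)–(1.96432, 0.0741, 0)  len=1.9052
  (v1,v3,v2) [-+-] → (1.96432, 0.0741, 0)–(0.0590923, 0.0741, 2.89594)  len=3.4665
  (v3,v0,v4) [+-+] → (0.0590923, 0.0741, 0)–(-0.0169109, 0.0741, 0)  len=0.0760
  (v3,v4,v2) [++-] → (-0.0169109, 0.0741, 2.92447)–(0.0590923, 0.0741, 2.89594)  len=0.0812
  (v4,v0,v5) [+-+] → (-0.0169109, 0.0741, 0)–(-0.153861, 0.0741, 0)  len=0.1370
  (v4,v5,v2) [++-] → (-0.153861, 0.0741, 2.78042)–(-0.0169109, 0.0741, 2.92447)  len=0.1988
  (v5,v0,v6) [+--] → (-0.153861, 0.0741, 0)–(-1.8019, 0.0741, 0)  len=1.6480
  (v5,v6,v2) [+--] → (-1.8019, 0.0741, 0)–(-0.153861, 0.0741, 2.78042)  len=3.2321

Chained into 1 loop(s):
  loop 1: 8 segments, perimeter = 10.7448
Total perimeter = 10.745

loops=1 perimeter=10.745


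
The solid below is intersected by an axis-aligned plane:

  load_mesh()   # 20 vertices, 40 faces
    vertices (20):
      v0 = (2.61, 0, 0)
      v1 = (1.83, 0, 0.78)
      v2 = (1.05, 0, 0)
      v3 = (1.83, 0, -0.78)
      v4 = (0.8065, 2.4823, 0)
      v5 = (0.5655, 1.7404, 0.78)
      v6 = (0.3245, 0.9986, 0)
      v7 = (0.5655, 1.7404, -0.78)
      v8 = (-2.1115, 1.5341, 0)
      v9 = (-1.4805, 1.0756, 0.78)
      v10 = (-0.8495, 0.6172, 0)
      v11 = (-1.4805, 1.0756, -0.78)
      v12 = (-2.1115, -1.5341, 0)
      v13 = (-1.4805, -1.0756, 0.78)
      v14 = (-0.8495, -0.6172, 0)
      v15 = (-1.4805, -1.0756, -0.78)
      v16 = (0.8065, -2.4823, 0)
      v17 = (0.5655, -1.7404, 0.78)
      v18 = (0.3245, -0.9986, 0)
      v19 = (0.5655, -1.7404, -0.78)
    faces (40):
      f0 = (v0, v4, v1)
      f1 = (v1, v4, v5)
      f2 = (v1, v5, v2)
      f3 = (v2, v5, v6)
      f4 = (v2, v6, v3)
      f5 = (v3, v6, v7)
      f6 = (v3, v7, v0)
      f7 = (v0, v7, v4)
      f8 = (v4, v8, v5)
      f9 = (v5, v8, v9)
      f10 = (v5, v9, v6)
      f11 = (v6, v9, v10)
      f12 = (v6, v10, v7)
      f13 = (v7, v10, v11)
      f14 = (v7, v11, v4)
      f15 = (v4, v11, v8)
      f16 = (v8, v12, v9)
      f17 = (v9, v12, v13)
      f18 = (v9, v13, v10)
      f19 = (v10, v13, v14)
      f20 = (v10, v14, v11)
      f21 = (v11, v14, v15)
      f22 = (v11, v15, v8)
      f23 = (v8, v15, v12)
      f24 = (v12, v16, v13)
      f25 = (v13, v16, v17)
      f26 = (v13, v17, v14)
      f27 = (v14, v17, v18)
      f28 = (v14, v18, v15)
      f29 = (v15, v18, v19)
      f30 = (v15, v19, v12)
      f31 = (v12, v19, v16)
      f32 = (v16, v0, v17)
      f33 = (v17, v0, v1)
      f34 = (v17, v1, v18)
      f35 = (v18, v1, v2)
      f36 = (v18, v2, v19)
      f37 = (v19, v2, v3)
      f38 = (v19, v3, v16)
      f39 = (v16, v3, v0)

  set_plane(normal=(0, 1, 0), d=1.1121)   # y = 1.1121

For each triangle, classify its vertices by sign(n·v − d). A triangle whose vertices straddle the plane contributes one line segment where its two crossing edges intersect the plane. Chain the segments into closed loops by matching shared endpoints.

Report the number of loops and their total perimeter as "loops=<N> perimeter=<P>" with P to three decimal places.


loops=1 perimeter=9.972

Straddling triangles (16 of 40):
  (v0,v4,v1) [-+-] → (1.80201, 1.1121, 0)–(1.37146, 1.1121, 0.430551)  len=0.6089
  (v1,v4,v5) [-++] → (1.37146, 1.1121, 0.430551)–(1.022, 1.1121, 0.78)  len=0.4942
  (v1,v5,v2) [-+-] → (1.022, 1.1121, 0.78)–(0.740409, 1.1121, 0.498413)  len=0.3982
  (v2,v5,v6) [-+-] → (0.740409, 1.1121, 0.498413)–(0.361374, 1.1121, 0.119345)  len=0.5361
  (v3,v6,v7) [--+] → (0.361374, 1.1121, -0.119345)–(1.022, 1.1121, -0.78)  len=0.9343
  (v3,v7,v0) [-+-] → (1.022, 1.1121, -0.78)–(1.30358, 1.1121, -0.498413)  len=0.3982
  (v0,v7,v4) [-++] → (1.30358, 1.1121, -0.498413)–(1.80201, 1.1121, 0)  len=0.7049
  (v5,v8,v9) [++-] → (-1.53073, 1.1121, 0.717906)–(-1.36817, 1.1121, 0.78)  len=0.1740
  (v5,v9,v6) [+--] → (-1.36817, 1.1121, 0.78)–(0.361374, 1.1121, 0.119345)  len=1.8514
  (v6,v10,v7) [--+] → (-0.226028, 1.1121, -0.343681)–(0.361374, 1.1121, -0.119345)  len=0.6288
  (v7,v10,v11) [+--] → (-0.226028, 1.1121, -0.343681)–(-1.36817, 1.1121, -0.78)  len=1.2226
  (v7,v11,v4) [+-+] → (-1.36817, 1.1121, -0.78)–(-1.42116, 1.1121, -0.759761)  len=0.0567
  (v4,v11,v8) [+-+] → (-1.42116, 1.1121, -0.759761)–(-1.53073, 1.1121, -0.717906)  len=0.1173
  (v8,v12,v9) [+--] → (-2.1115, 1.1121, 0)–(-1.53073, 1.1121, 0.717906)  len=0.9234
  (v11,v15,v8) [--+] → (-2.00946, 1.1121, -0.126129)–(-1.53073, 1.1121, -0.717906)  len=0.7612
  (v8,v15,v12) [+--] → (-2.00946, 1.1121, -0.126129)–(-2.1115, 1.1121, 0)  len=0.1622

Chained into 1 loop(s):
  loop 1: 16 segments, perimeter = 9.9725
Total perimeter = 9.972


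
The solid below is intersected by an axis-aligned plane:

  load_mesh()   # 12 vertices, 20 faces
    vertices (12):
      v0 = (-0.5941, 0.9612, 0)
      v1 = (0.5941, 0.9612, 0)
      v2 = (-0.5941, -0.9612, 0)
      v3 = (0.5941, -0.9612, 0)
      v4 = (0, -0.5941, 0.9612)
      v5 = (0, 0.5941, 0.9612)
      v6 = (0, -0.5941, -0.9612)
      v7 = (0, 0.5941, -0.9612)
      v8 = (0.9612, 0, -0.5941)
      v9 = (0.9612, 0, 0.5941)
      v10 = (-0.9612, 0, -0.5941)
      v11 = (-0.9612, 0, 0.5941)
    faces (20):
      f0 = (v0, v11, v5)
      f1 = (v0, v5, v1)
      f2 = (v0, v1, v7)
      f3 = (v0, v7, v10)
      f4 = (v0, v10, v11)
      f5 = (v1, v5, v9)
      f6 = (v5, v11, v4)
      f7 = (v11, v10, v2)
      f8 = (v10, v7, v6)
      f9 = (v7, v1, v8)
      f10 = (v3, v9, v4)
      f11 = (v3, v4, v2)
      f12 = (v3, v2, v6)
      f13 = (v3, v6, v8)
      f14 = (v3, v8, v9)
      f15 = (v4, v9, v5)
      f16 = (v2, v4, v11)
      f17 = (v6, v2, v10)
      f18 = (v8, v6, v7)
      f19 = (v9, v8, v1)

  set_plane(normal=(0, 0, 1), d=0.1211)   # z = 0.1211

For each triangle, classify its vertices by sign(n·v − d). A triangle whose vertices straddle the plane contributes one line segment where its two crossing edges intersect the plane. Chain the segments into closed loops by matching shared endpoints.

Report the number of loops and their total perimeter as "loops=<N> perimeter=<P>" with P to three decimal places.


Straddling triangles (10 of 20):
  (v0,v11,v5) [-++] → (-0.668929, 0.765271, 0.1211)–(-0.51925, 0.91495, 0.1211)  len=0.2117
  (v0,v5,v1) [-+-] → (-0.51925, 0.91495, 0.1211)–(0.51925, 0.91495, 0.1211)  len=1.0385
  (v0,v10,v11) [--+] → (-0.9612, 0, 0.1211)–(-0.668929, 0.765271, 0.1211)  len=0.8192
  (v1,v5,v9) [-++] → (0.51925, 0.91495, 0.1211)–(0.668929, 0.765271, 0.1211)  len=0.2117
  (v11,v10,v2) [+--] → (-0.9612, 0, 0.1211)–(-0.668929, -0.765271, 0.1211)  len=0.8192
  (v3,v9,v4) [-++] → (0.668929, -0.765271, 0.1211)–(0.51925, -0.91495, 0.1211)  len=0.2117
  (v3,v4,v2) [-+-] → (0.51925, -0.91495, 0.1211)–(-0.51925, -0.91495, 0.1211)  len=1.0385
  (v3,v8,v9) [--+] → (0.9612, 0, 0.1211)–(0.668929, -0.765271, 0.1211)  len=0.8192
  (v2,v4,v11) [-++] → (-0.51925, -0.91495, 0.1211)–(-0.668929, -0.765271, 0.1211)  len=0.2117
  (v9,v8,v1) [+--] → (0.9612, 0, 0.1211)–(0.668929, 0.765271, 0.1211)  len=0.8192

Chained into 1 loop(s):
  loop 1: 10 segments, perimeter = 6.2004
Total perimeter = 6.200

loops=1 perimeter=6.200


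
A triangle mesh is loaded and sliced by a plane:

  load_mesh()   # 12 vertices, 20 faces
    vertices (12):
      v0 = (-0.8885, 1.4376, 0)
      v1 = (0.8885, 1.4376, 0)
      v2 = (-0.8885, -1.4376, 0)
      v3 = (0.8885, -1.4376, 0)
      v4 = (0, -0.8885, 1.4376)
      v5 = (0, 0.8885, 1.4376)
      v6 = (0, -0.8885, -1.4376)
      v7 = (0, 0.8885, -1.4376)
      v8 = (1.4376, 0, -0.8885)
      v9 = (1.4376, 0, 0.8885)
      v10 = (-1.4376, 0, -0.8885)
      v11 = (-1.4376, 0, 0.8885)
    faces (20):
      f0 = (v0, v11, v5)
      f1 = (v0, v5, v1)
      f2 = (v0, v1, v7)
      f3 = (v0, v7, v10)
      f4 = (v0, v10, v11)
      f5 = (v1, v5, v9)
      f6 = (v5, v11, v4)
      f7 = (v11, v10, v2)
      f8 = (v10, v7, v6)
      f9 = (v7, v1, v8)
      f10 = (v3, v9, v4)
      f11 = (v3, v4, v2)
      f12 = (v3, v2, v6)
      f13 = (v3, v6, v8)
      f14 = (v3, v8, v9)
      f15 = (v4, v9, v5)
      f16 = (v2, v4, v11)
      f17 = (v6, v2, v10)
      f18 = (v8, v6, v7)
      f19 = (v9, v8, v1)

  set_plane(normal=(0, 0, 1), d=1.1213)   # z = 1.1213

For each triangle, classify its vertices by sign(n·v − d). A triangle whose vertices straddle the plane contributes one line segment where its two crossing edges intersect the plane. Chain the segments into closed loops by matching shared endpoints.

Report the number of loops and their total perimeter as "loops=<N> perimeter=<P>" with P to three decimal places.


Straddling triangles (8 of 20):
  (v0,v11,v5) [--+] → (-0.828106, 0.376694, 1.1213)–(-0.195487, 1.00931, 1.1213)  len=0.8947
  (v0,v5,v1) [-+-] → (-0.195487, 1.00931, 1.1213)–(0.195487, 1.00931, 1.1213)  len=0.3910
  (v1,v5,v9) [-+-] → (0.195487, 1.00931, 1.1213)–(0.828106, 0.376694, 1.1213)  len=0.8947
  (v5,v11,v4) [+-+] → (-0.828106, 0.376694, 1.1213)–(-0.828106, -0.376694, 1.1213)  len=0.7534
  (v3,v9,v4) [--+] → (0.828106, -0.376694, 1.1213)–(0.195487, -1.00931, 1.1213)  len=0.8947
  (v3,v4,v2) [-+-] → (0.195487, -1.00931, 1.1213)–(-0.195487, -1.00931, 1.1213)  len=0.3910
  (v4,v9,v5) [+-+] → (0.828106, -0.376694, 1.1213)–(0.828106, 0.376694, 1.1213)  len=0.7534
  (v2,v4,v11) [-+-] → (-0.195487, -1.00931, 1.1213)–(-0.828106, -0.376694, 1.1213)  len=0.8947

Chained into 1 loop(s):
  loop 1: 8 segments, perimeter = 5.8674
Total perimeter = 5.867

loops=1 perimeter=5.867


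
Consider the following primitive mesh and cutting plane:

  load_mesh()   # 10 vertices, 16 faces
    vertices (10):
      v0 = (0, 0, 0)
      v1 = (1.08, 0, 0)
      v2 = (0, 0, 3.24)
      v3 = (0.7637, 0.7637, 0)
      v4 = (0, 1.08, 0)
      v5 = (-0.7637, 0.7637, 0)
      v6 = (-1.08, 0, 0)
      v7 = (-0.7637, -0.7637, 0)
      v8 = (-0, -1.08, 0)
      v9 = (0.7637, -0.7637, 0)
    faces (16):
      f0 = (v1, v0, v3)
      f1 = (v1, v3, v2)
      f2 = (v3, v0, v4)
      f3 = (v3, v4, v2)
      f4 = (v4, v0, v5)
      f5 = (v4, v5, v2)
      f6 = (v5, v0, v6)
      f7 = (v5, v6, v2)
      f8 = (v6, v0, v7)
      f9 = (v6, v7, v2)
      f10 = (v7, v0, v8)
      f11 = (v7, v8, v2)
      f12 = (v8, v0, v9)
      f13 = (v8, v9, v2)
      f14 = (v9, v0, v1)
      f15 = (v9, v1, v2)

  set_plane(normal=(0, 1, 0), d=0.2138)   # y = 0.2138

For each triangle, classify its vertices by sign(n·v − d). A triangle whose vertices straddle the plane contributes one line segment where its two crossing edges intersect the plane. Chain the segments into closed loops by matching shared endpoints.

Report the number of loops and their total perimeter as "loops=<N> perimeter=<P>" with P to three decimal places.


Straddling triangles (8 of 16):
  (v1,v0,v3) [--+] → (0.2138, 0.2138, 0)–(0.991451, 0.2138, 0)  len=0.7777
  (v1,v3,v2) [-+-] → (0.991451, 0.2138, 0)–(0.2138, 0.2138, 2.33295)  len=2.4591
  (v3,v0,v4) [+-+] → (0.2138, 0.2138, 0)–(0, 0.2138, 0)  len=0.2138
  (v3,v4,v2) [++-] → (0, 0.2138, 2.5986)–(0.2138, 0.2138, 2.33295)  len=0.3410
  (v4,v0,v5) [+-+] → (0, 0.2138, 0)–(-0.2138, 0.2138, 0)  len=0.2138
  (v4,v5,v2) [++-] → (-0.2138, 0.2138, 2.33295)–(0, 0.2138, 2.5986)  len=0.3410
  (v5,v0,v6) [+--] → (-0.2138, 0.2138, 0)–(-0.991451, 0.2138, 0)  len=0.7777
  (v5,v6,v2) [+--] → (-0.991451, 0.2138, 0)–(-0.2138, 0.2138, 2.33295)  len=2.4591

Chained into 1 loop(s):
  loop 1: 8 segments, perimeter = 7.5832
Total perimeter = 7.583

loops=1 perimeter=7.583


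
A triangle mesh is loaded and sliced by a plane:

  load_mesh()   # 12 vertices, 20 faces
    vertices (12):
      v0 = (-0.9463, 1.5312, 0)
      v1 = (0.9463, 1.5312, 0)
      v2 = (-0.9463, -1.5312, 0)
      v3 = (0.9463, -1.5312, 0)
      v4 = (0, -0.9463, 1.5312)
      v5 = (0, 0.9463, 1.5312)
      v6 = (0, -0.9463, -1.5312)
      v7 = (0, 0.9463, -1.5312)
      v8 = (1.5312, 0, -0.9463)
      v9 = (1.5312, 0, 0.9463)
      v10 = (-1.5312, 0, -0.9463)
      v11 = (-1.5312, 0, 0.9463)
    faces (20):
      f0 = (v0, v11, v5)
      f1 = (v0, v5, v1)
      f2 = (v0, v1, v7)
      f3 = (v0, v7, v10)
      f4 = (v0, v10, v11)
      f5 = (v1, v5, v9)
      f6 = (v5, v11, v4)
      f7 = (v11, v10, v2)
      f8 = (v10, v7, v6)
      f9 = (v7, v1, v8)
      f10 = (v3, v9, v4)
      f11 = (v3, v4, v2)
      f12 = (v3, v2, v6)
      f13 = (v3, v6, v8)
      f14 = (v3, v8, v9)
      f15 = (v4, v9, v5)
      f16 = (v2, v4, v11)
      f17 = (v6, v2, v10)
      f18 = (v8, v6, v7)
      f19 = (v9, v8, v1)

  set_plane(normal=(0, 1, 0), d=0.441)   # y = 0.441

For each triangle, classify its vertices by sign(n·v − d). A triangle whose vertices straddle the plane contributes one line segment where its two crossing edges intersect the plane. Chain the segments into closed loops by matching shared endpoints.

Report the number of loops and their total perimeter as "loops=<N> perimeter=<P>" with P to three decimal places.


loops=1 perimeter=9.280

Straddling triangles (10 of 20):
  (v0,v11,v5) [+-+] → (-1.36274, 0.441, 0.673757)–(-0.817622, 0.441, 1.21888)  len=0.7709
  (v0,v7,v10) [++-] → (-0.817622, 0.441, -1.21888)–(-1.36274, 0.441, -0.673757)  len=0.7709
  (v0,v10,v11) [+--] → (-1.36274, 0.441, -0.673757)–(-1.36274, 0.441, 0.673757)  len=1.3475
  (v1,v5,v9) [++-] → (0.817622, 0.441, 1.21888)–(1.36274, 0.441, 0.673757)  len=0.7709
  (v5,v11,v4) [+--] → (-0.817622, 0.441, 1.21888)–(0, 0.441, 1.5312)  len=0.8752
  (v10,v7,v6) [-+-] → (-0.817622, 0.441, -1.21888)–(0, 0.441, -1.5312)  len=0.8752
  (v7,v1,v8) [++-] → (1.36274, 0.441, -0.673757)–(0.817622, 0.441, -1.21888)  len=0.7709
  (v4,v9,v5) [--+] → (0.817622, 0.441, 1.21888)–(0, 0.441, 1.5312)  len=0.8752
  (v8,v6,v7) [--+] → (0, 0.441, -1.5312)–(0.817622, 0.441, -1.21888)  len=0.8752
  (v9,v8,v1) [--+] → (1.36274, 0.441, -0.673757)–(1.36274, 0.441, 0.673757)  len=1.3475

Chained into 1 loop(s):
  loop 1: 10 segments, perimeter = 9.2797
Total perimeter = 9.280


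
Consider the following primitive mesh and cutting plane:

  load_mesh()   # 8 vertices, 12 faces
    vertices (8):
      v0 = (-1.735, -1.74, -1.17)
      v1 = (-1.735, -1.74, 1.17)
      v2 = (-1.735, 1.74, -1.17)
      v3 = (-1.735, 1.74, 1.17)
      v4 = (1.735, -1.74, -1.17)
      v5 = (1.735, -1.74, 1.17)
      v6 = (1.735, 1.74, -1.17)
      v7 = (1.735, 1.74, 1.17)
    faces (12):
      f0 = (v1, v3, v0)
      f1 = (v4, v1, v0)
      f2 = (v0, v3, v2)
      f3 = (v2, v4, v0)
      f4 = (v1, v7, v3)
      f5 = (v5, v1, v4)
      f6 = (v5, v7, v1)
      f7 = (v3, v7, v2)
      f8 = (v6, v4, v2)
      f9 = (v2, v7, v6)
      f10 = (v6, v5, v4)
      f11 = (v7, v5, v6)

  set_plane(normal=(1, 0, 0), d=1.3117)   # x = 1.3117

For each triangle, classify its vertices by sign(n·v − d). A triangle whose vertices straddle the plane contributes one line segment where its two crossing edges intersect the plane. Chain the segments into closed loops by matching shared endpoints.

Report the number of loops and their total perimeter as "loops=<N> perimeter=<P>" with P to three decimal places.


Straddling triangles (8 of 12):
  (v4,v1,v0) [+--] → (1.3117, -1.74, -0.884547)–(1.3117, -1.74, -1.17)  len=0.2855
  (v2,v4,v0) [-+-] → (1.3117, -1.31548, -1.17)–(1.3117, -1.74, -1.17)  len=0.4245
  (v1,v7,v3) [-+-] → (1.3117, 1.31548, 1.17)–(1.3117, 1.74, 1.17)  len=0.4245
  (v5,v1,v4) [+-+] → (1.3117, -1.74, 1.17)–(1.3117, -1.74, -0.884547)  len=2.0545
  (v5,v7,v1) [++-] → (1.3117, 1.31548, 1.17)–(1.3117, -1.74, 1.17)  len=3.0555
  (v3,v7,v2) [-+-] → (1.3117, 1.74, 1.17)–(1.3117, 1.74, 0.884547)  len=0.2855
  (v6,v4,v2) [++-] → (1.3117, -1.31548, -1.17)–(1.3117, 1.74, -1.17)  len=3.0555
  (v2,v7,v6) [-++] → (1.3117, 1.74, 0.884547)–(1.3117, 1.74, -1.17)  len=2.0545

Chained into 1 loop(s):
  loop 1: 8 segments, perimeter = 11.6400
Total perimeter = 11.640

loops=1 perimeter=11.640


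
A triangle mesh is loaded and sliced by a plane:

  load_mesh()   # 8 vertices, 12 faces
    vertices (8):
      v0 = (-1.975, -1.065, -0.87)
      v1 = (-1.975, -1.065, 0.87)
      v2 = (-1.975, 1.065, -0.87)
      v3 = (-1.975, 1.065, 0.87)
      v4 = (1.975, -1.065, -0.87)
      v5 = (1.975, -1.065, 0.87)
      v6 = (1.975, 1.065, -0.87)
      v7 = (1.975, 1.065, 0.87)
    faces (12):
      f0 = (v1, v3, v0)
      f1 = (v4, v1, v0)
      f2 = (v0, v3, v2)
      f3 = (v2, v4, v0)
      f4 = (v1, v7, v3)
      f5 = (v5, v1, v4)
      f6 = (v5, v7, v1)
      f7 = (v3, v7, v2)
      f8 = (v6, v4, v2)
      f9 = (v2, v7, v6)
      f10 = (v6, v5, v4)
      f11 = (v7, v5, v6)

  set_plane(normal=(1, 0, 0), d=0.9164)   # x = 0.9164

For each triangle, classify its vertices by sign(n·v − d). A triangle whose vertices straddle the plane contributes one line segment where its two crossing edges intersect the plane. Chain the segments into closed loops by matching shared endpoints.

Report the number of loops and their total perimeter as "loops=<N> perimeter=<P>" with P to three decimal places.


Straddling triangles (8 of 12):
  (v4,v1,v0) [+--] → (0.9164, -1.065, -0.40368)–(0.9164, -1.065, -0.87)  len=0.4663
  (v2,v4,v0) [-+-] → (0.9164, -0.49416, -0.87)–(0.9164, -1.065, -0.87)  len=0.5708
  (v1,v7,v3) [-+-] → (0.9164, 0.49416, 0.87)–(0.9164, 1.065, 0.87)  len=0.5708
  (v5,v1,v4) [+-+] → (0.9164, -1.065, 0.87)–(0.9164, -1.065, -0.40368)  len=1.2737
  (v5,v7,v1) [++-] → (0.9164, 0.49416, 0.87)–(0.9164, -1.065, 0.87)  len=1.5592
  (v3,v7,v2) [-+-] → (0.9164, 1.065, 0.87)–(0.9164, 1.065, 0.40368)  len=0.4663
  (v6,v4,v2) [++-] → (0.9164, -0.49416, -0.87)–(0.9164, 1.065, -0.87)  len=1.5592
  (v2,v7,v6) [-++] → (0.9164, 1.065, 0.40368)–(0.9164, 1.065, -0.87)  len=1.2737

Chained into 1 loop(s):
  loop 1: 8 segments, perimeter = 7.7400
Total perimeter = 7.740

loops=1 perimeter=7.740


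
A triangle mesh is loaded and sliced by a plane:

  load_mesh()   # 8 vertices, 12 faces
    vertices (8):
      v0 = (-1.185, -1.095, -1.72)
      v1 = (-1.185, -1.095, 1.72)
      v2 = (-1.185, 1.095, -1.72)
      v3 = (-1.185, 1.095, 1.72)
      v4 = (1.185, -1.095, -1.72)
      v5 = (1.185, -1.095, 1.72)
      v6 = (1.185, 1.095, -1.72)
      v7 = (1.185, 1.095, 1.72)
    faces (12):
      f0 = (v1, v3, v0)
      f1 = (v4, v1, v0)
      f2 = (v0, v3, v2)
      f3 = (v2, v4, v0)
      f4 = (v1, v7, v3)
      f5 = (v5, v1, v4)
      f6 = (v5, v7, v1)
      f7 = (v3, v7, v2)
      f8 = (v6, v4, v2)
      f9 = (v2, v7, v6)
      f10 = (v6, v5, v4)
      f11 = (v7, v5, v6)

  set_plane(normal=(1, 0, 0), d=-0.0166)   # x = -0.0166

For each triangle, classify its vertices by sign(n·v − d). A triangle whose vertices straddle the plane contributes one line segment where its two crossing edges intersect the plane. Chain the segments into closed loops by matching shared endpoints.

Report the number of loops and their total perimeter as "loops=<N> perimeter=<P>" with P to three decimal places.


Straddling triangles (8 of 12):
  (v4,v1,v0) [+--] → (-0.0166, -1.095, 0.0240945)–(-0.0166, -1.095, -1.72)  len=1.7441
  (v2,v4,v0) [-+-] → (-0.0166, 0.0153392, -1.72)–(-0.0166, -1.095, -1.72)  len=1.1103
  (v1,v7,v3) [-+-] → (-0.0166, -0.0153392, 1.72)–(-0.0166, 1.095, 1.72)  len=1.1103
  (v5,v1,v4) [+-+] → (-0.0166, -1.095, 1.72)–(-0.0166, -1.095, 0.0240945)  len=1.6959
  (v5,v7,v1) [++-] → (-0.0166, -0.0153392, 1.72)–(-0.0166, -1.095, 1.72)  len=1.0797
  (v3,v7,v2) [-+-] → (-0.0166, 1.095, 1.72)–(-0.0166, 1.095, -0.0240945)  len=1.7441
  (v6,v4,v2) [++-] → (-0.0166, 0.0153392, -1.72)–(-0.0166, 1.095, -1.72)  len=1.0797
  (v2,v7,v6) [-++] → (-0.0166, 1.095, -0.0240945)–(-0.0166, 1.095, -1.72)  len=1.6959

Chained into 1 loop(s):
  loop 1: 8 segments, perimeter = 11.2600
Total perimeter = 11.260

loops=1 perimeter=11.260


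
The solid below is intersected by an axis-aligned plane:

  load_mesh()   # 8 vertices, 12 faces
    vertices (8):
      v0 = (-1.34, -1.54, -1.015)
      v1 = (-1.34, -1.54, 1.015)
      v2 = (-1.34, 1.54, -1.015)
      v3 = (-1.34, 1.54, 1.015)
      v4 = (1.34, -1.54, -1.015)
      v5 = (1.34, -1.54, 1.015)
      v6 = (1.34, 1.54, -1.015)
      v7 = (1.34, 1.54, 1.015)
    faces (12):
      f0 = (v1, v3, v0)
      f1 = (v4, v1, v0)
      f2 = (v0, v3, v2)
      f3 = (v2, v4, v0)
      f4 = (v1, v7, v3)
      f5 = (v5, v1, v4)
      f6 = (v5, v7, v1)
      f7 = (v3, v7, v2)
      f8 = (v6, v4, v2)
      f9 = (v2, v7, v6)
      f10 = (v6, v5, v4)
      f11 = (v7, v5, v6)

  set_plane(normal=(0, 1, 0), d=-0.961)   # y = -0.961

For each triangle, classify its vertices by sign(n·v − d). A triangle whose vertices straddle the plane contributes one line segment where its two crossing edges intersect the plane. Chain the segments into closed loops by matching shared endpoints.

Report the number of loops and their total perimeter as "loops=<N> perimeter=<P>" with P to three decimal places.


Straddling triangles (8 of 12):
  (v1,v3,v0) [-+-] → (-1.34, -0.961, 1.015)–(-1.34, -0.961, -0.633386)  len=1.6484
  (v0,v3,v2) [-++] → (-1.34, -0.961, -0.633386)–(-1.34, -0.961, -1.015)  len=0.3816
  (v2,v4,v0) [+--] → (0.836195, -0.961, -1.015)–(-1.34, -0.961, -1.015)  len=2.1762
  (v1,v7,v3) [-++] → (-0.836195, -0.961, 1.015)–(-1.34, -0.961, 1.015)  len=0.5038
  (v5,v7,v1) [-+-] → (1.34, -0.961, 1.015)–(-0.836195, -0.961, 1.015)  len=2.1762
  (v6,v4,v2) [+-+] → (1.34, -0.961, -1.015)–(0.836195, -0.961, -1.015)  len=0.5038
  (v6,v5,v4) [+--] → (1.34, -0.961, 0.633386)–(1.34, -0.961, -1.015)  len=1.6484
  (v7,v5,v6) [+-+] → (1.34, -0.961, 1.015)–(1.34, -0.961, 0.633386)  len=0.3816

Chained into 1 loop(s):
  loop 1: 8 segments, perimeter = 9.4200
Total perimeter = 9.420

loops=1 perimeter=9.420


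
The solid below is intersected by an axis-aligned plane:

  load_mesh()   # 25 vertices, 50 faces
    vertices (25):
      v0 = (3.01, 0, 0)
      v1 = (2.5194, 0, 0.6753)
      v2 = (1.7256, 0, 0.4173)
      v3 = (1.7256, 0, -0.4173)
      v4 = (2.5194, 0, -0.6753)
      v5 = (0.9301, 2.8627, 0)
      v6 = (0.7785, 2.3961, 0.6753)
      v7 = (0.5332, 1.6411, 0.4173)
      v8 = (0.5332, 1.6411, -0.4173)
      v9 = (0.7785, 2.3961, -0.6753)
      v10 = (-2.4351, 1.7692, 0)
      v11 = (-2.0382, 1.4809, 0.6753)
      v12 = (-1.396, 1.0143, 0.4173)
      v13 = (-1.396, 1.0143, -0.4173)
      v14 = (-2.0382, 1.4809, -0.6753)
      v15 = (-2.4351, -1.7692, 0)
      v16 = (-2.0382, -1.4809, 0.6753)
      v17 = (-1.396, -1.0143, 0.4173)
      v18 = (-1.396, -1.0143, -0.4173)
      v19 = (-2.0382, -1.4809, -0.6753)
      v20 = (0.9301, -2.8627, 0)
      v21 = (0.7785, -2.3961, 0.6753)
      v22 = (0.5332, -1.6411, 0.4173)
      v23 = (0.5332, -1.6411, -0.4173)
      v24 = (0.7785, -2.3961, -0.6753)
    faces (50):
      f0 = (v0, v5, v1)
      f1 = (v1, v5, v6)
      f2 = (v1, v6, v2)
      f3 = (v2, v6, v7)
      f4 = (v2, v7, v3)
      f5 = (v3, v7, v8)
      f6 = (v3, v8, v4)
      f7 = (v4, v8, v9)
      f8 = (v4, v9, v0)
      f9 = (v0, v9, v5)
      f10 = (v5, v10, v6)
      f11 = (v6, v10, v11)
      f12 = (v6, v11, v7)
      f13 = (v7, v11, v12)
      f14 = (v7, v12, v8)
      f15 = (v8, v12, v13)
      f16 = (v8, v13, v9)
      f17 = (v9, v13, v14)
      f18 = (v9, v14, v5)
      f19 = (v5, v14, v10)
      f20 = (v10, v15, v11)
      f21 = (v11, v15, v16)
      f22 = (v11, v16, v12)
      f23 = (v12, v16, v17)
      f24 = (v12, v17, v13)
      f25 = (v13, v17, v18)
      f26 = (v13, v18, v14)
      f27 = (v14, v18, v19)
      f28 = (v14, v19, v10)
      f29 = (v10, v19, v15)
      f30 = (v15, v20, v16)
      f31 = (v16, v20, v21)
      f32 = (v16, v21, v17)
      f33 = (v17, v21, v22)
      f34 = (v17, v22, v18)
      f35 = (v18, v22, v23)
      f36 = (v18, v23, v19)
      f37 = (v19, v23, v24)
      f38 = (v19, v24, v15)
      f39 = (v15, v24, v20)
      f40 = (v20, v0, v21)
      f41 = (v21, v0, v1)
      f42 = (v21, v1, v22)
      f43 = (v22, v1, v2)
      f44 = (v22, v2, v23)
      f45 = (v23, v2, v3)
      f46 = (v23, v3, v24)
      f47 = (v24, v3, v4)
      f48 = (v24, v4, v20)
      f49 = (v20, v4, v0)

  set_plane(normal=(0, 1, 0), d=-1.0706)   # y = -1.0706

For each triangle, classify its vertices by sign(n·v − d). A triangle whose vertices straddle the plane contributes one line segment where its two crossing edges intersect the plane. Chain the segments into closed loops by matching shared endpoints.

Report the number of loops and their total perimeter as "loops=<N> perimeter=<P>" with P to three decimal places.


Straddling triangles (22 of 50):
  (v10,v15,v11) [+-+] → (-2.4351, -1.0706, 0)–(-2.34979, -1.0706, 0.145154)  len=0.1684
  (v11,v15,v16) [+--] → (-2.34979, -1.0706, 0.145154)–(-2.0382, -1.0706, 0.6753)  len=0.6149
  (v11,v16,v12) [+-+] → (-2.0382, -1.0706, 0.6753)–(-1.9326, -1.0706, 0.632876)  len=0.1138
  (v12,v16,v17) [+-+] → (-1.9326, -1.0706, 0.632876)–(-1.47349, -1.0706, 0.44843)  len=0.4948
  (v14,v18,v19) [++-] → (-1.47349, -1.0706, -0.44843)–(-2.0382, -1.0706, -0.6753)  len=0.6086
  (v14,v19,v10) [+-+] → (-2.0382, -1.0706, -0.6753)–(-2.08831, -1.0706, -0.590049)  len=0.0989
  (v10,v19,v15) [+--] → (-2.08831, -1.0706, -0.590049)–(-2.4351, -1.0706, 0)  len=0.6844
  (v16,v21,v17) [--+] → (-1.3074, -1.0706, 0.427812)–(-1.47349, -1.0706, 0.44843)  len=0.1674
  (v17,v21,v22) [+--] → (-1.3074, -1.0706, 0.427812)–(-1.22272, -1.0706, 0.4173)  len=0.0853
  (v17,v22,v18) [+-+] → (-1.22272, -1.0706, 0.4173)–(-1.22272, -1.0706, -0.342335)  len=0.7596
  (v18,v22,v23) [+--] → (-1.22272, -1.0706, -0.342335)–(-1.22272, -1.0706, -0.4173)  len=0.0750
  (v18,v23,v19) [+--] → (-1.22272, -1.0706, -0.4173)–(-1.47349, -1.0706, -0.44843)  len=0.2527
  (v20,v0,v21) [-+-] → (2.23215, -1.0706, 0)–(2.01294, -1.0706, 0.30173)  len=0.3730
  (v21,v0,v1) [-++] → (2.01294, -1.0706, 0.30173)–(1.74155, -1.0706, 0.6753)  len=0.4617
  (v21,v1,v22) [-+-] → (1.74155, -1.0706, 0.6753)–(1.22367, -1.0706, 0.506989)  len=0.5445
  (v22,v1,v2) [-++] → (1.22367, -1.0706, 0.506989)–(0.947717, -1.0706, 0.4173)  len=0.2902
  (v22,v2,v23) [-+-] → (0.947717, -1.0706, 0.4173)–(0.947717, -1.0706, -0.127166)  len=0.5445
  (v23,v2,v3) [-++] → (0.947717, -1.0706, -0.127166)–(0.947717, -1.0706, -0.4173)  len=0.2901
  (v23,v3,v24) [-+-] → (0.947717, -1.0706, -0.4173)–(1.30243, -1.0706, -0.532577)  len=0.3730
  (v24,v3,v4) [-++] → (1.30243, -1.0706, -0.532577)–(1.74155, -1.0706, -0.6753)  len=0.4617
  (v24,v4,v20) [-+-] → (1.74155, -1.0706, -0.6753)–(1.92503, -1.0706, -0.42275)  len=0.3122
  (v20,v4,v0) [-++] → (1.92503, -1.0706, -0.42275)–(2.23215, -1.0706, 0)  len=0.5225

Chained into 2 loop(s):
  loop 1: 12 segments, perimeter = 4.1238
  loop 2: 10 segments, perimeter = 4.1734
Total perimeter = 8.297

loops=2 perimeter=8.297
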